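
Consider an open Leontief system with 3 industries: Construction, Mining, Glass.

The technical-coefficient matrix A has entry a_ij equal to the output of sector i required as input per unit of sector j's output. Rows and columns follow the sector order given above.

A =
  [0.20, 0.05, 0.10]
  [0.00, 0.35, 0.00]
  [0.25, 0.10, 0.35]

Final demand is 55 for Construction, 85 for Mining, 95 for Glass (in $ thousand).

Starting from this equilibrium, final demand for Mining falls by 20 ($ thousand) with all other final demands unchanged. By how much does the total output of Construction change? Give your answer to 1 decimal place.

Δx_C = -2.6

I − A =
  [   0.80    -0.05    -0.10]
  [   0.00     0.65     0.00]
  [  -0.25    -0.10     0.65]
Cofactors of I−A, C_ij = (−1)^(i+j)·(minor ij) (rows/columns in the sector order above):
  C_11 = (0.65)(0.65) − (0.00)(-0.10) = 0.4225
  C_12 = −[(0.00)(0.65) − (0.00)(-0.25)] = 0.0000
  C_13 = (0.00)(-0.10) − (0.65)(-0.25) = 0.1625
  C_21 = −[(-0.05)(0.65) − (-0.10)(-0.10)] = 0.0425
  C_22 = (0.80)(0.65) − (-0.10)(-0.25) = 0.4950
  C_23 = −[(0.80)(-0.10) − (-0.05)(-0.25)] = 0.0925
  C_31 = (-0.05)(0.00) − (-0.10)(0.65) = 0.0650
  C_32 = −[(0.80)(0.00) − (-0.10)(0.00)] = 0.0000
  C_33 = (0.80)(0.65) − (-0.05)(0.00) = 0.5200
det(I−A) = Σ_j (I−A)_1j·C_1j = (0.80)(0.4225) + (-0.05)(0.0000) + (-0.10)(0.1625) = 0.32175
adj(I−A) = Cᵀ =
  [ 0.4225   0.0425   0.0650]
  [ 0.0000   0.4950   0.0000]
  [ 0.1625   0.0925   0.5200]
(I − A)⁻¹ = adj(I−A) / det(I−A) ≈
  [   1.3131     0.1321     0.2020]
  [   0.0000     1.5385     0.0000]
  [   0.5051     0.2875     1.6162]
Δx = (I − A)⁻¹ Δd with Δd having -20 in the Mining component and 0 elsewhere.
So Δx_C = L_CM · (-20), where L_CM = adj(I−A)_CM / det(I−A) = 0.0425 / 0.32175.
Δx_C = 0.0425 × (-20) / 0.32175 = -0.85 / 0.32175 ≈ -2.6.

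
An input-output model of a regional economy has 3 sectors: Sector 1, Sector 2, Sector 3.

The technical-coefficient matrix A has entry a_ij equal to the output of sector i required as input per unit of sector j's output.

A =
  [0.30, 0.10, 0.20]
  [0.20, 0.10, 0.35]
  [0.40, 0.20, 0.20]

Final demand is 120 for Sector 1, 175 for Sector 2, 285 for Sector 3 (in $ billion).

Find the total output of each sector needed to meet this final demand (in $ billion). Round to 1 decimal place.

I − A =
  [   0.70    -0.10    -0.20]
  [  -0.20     0.90    -0.35]
  [  -0.40    -0.20     0.80]
Cofactors of I−A, C_ij = (−1)^(i+j)·(minor ij) (rows/columns in the sector order above):
  C_11 = (0.90)(0.80) − (-0.35)(-0.20) = 0.6500
  C_12 = −[(-0.20)(0.80) − (-0.35)(-0.40)] = 0.3000
  C_13 = (-0.20)(-0.20) − (0.90)(-0.40) = 0.4000
  C_21 = −[(-0.10)(0.80) − (-0.20)(-0.20)] = 0.1200
  C_22 = (0.70)(0.80) − (-0.20)(-0.40) = 0.4800
  C_23 = −[(0.70)(-0.20) − (-0.10)(-0.40)] = 0.1800
  C_31 = (-0.10)(-0.35) − (-0.20)(0.90) = 0.2150
  C_32 = −[(0.70)(-0.35) − (-0.20)(-0.20)] = 0.2850
  C_33 = (0.70)(0.90) − (-0.10)(-0.20) = 0.6100
det(I−A) = Σ_j (I−A)_1j·C_1j = (0.70)(0.6500) + (-0.10)(0.3000) + (-0.20)(0.4000) = 0.3450
adj(I−A) = Cᵀ =
  [ 0.6500   0.1200   0.2150]
  [ 0.3000   0.4800   0.2850]
  [ 0.4000   0.1800   0.6100]
(I − A)⁻¹ = adj(I−A) / det(I−A) ≈
  [   1.8841     0.3478     0.6232]
  [   0.8696     1.3913     0.8261]
  [   1.1594     0.5217     1.7681]
x = (I − A)⁻¹ d = adj(I−A)·d / det(I−A), with det(I−A) = 0.3450:
  x_1 = (0.6500·120 + 0.1200·175 + 0.2150·285) / 0.3450 = 160.275 / 0.3450 ≈ 464.6
  x_2 = (0.3000·120 + 0.4800·175 + 0.2850·285) / 0.3450 = 201.225 / 0.3450 ≈ 583.3
  x_3 = (0.4000·120 + 0.1800·175 + 0.6100·285) / 0.3450 = 253.35 / 0.3450 ≈ 734.3

x_1 = 464.6, x_2 = 583.3, x_3 = 734.3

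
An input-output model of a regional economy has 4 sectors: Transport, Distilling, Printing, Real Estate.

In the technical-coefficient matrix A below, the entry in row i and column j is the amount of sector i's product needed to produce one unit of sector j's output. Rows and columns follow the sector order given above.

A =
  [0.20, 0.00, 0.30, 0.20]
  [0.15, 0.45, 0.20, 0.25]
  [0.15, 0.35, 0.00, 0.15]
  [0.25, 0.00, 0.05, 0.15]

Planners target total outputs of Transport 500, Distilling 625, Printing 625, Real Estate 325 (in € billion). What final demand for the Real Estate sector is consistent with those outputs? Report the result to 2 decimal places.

d_R = 120.00

I − A =
  [   0.80     0.00    -0.30    -0.20]
  [  -0.15     0.55    -0.20    -0.25]
  [  -0.15    -0.35     1.00    -0.15]
  [  -0.25     0.00    -0.05     0.85]
d = (I − A) x:
  d_T = (+0.80)·500 + (+0.00)·625 + (-0.30)·625 + (-0.20)·325 = 147.50
  d_D = (-0.15)·500 + (+0.55)·625 + (-0.20)·625 + (-0.25)·325 = 62.50
  d_P = (-0.15)·500 + (-0.35)·625 + (+1.00)·625 + (-0.15)·325 = 282.50
  d_R = (-0.25)·500 + (+0.00)·625 + (-0.05)·625 + (+0.85)·325 = 120.00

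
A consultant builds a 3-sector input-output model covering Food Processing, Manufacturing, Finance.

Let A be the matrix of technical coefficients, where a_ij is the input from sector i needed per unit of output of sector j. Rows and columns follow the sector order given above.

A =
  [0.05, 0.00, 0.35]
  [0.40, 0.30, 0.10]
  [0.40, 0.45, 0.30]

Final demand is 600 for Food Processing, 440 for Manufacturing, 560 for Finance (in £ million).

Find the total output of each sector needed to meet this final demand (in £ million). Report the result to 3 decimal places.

x_1 = 1808.978, x_2 = 2118.816, x_3 = 3195.798

I − A =
  [   0.95     0.00    -0.35]
  [  -0.40     0.70    -0.10]
  [  -0.40    -0.45     0.70]
Cofactors of I−A, C_ij = (−1)^(i+j)·(minor ij) (rows/columns in the sector order above):
  C_11 = (0.70)(0.70) − (-0.10)(-0.45) = 0.4450
  C_12 = −[(-0.40)(0.70) − (-0.10)(-0.40)] = 0.3200
  C_13 = (-0.40)(-0.45) − (0.70)(-0.40) = 0.4600
  C_21 = −[(0.00)(0.70) − (-0.35)(-0.45)] = 0.1575
  C_22 = (0.95)(0.70) − (-0.35)(-0.40) = 0.5250
  C_23 = −[(0.95)(-0.45) − (0.00)(-0.40)] = 0.4275
  C_31 = (0.00)(-0.10) − (-0.35)(0.70) = 0.2450
  C_32 = −[(0.95)(-0.10) − (-0.35)(-0.40)] = 0.2350
  C_33 = (0.95)(0.70) − (0.00)(-0.40) = 0.6650
det(I−A) = Σ_j (I−A)_1j·C_1j = (0.95)(0.4450) + (0.00)(0.3200) + (-0.35)(0.4600) = 0.26175
adj(I−A) = Cᵀ =
  [ 0.4450   0.1575   0.2450]
  [ 0.3200   0.5250   0.2350]
  [ 0.4600   0.4275   0.6650]
(I − A)⁻¹ = adj(I−A) / det(I−A) ≈
  [   1.7001     0.6017     0.9360]
  [   1.2225     2.0057     0.8978]
  [   1.7574     1.6332     2.5406]
x = (I − A)⁻¹ d = adj(I−A)·d / det(I−A), with det(I−A) = 0.26175:
  x_1 = (0.4450·600 + 0.1575·440 + 0.2450·560) / 0.26175 = 473.50 / 0.26175 ≈ 1808.978
  x_2 = (0.3200·600 + 0.5250·440 + 0.2350·560) / 0.26175 = 554.60 / 0.26175 ≈ 2118.816
  x_3 = (0.4600·600 + 0.4275·440 + 0.6650·560) / 0.26175 = 836.50 / 0.26175 ≈ 3195.798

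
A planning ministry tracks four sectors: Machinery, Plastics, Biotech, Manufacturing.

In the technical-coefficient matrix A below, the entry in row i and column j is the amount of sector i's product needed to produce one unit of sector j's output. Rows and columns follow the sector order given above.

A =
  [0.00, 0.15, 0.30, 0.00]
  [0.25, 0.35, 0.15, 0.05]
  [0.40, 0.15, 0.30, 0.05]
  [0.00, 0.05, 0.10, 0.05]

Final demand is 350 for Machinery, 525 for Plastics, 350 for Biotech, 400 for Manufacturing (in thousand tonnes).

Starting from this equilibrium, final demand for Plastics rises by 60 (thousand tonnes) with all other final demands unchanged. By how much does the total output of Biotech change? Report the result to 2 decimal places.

I − A =
  [   1.00    -0.15    -0.30     0.00]
  [  -0.25     0.65    -0.15    -0.05]
  [  -0.40    -0.15     0.70    -0.05]
  [   0.00    -0.05    -0.10     0.95]
Compute the cofactors C_ij = (−1)^(i+j)·(3×3 minor ij) of I−A; the adjugate is their transpose:
adj(I−A) = Cᵀ =
  [ 0.404750   0.142500   0.206625   0.018375]
  [ 0.224000   0.546000   0.218750   0.040250]
  [ 0.282250   0.202000   0.579375   0.041125]
  [ 0.041500   0.050000   0.072500   0.308000]
det(I−A) = Σ_j (I−A)_1j·C_1j = (1.00)(0.404750) + (-0.15)(0.224000) + (-0.30)(0.282250) + (0.00)(0.041500) = 0.286475
(I − A)⁻¹ = adj(I−A) / det(I−A) ≈
  [   1.4129     0.4974     0.7213     0.0641]
  [   0.7819     1.9059     0.7636     0.1405]
  [   0.9853     0.7051     2.0224     0.1436]
  [   0.1449     0.1745     0.2531     1.0751]
Δx = (I − A)⁻¹ Δd with Δd having +60 in the Plastics component and 0 elsewhere.
So Δx_3 = L_32 · (+60), where L_32 = adj(I−A)_32 / det(I−A) = 0.202000 / 0.286475.
Δx_3 = 0.202000 × (+60) / 0.286475 = 12.12 / 0.286475 ≈ 42.31.

Δx_3 = 42.31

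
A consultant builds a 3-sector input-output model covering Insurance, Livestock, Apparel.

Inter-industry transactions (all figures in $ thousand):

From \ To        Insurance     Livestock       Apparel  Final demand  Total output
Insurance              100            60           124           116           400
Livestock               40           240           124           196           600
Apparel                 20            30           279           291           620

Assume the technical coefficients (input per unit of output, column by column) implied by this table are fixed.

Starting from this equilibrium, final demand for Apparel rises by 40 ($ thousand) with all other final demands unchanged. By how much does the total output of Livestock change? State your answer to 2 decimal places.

Technical coefficients a_ij = z_ij / X_j:
  a_II = 100/400 = 0.25, a_LI = 40/400 = 0.10, a_AI = 20/400 = 0.05
  a_IL = 60/600 = 0.10, a_LL = 240/600 = 0.40, a_AL = 30/600 = 0.05
  a_IA = 124/620 = 0.20, a_LA = 124/620 = 0.20, a_AA = 279/620 = 0.45
I − A =
  [   0.75    -0.10    -0.20]
  [  -0.10     0.60    -0.20]
  [  -0.05    -0.05     0.55]
Cofactors of I−A, C_ij = (−1)^(i+j)·(minor ij) (rows/columns in the sector order above):
  C_11 = (0.60)(0.55) − (-0.20)(-0.05) = 0.3200
  C_12 = −[(-0.10)(0.55) − (-0.20)(-0.05)] = 0.0650
  C_13 = (-0.10)(-0.05) − (0.60)(-0.05) = 0.0350
  C_21 = −[(-0.10)(0.55) − (-0.20)(-0.05)] = 0.0650
  C_22 = (0.75)(0.55) − (-0.20)(-0.05) = 0.4025
  C_23 = −[(0.75)(-0.05) − (-0.10)(-0.05)] = 0.0425
  C_31 = (-0.10)(-0.20) − (-0.20)(0.60) = 0.1400
  C_32 = −[(0.75)(-0.20) − (-0.20)(-0.10)] = 0.1700
  C_33 = (0.75)(0.60) − (-0.10)(-0.10) = 0.4400
det(I−A) = Σ_j (I−A)_1j·C_1j = (0.75)(0.3200) + (-0.10)(0.0650) + (-0.20)(0.0350) = 0.2265
adj(I−A) = Cᵀ =
  [ 0.3200   0.0650   0.1400]
  [ 0.0650   0.4025   0.1700]
  [ 0.0350   0.0425   0.4400]
(I − A)⁻¹ = adj(I−A) / det(I−A) ≈
  [   1.4128     0.2870     0.6181]
  [   0.2870     1.7770     0.7506]
  [   0.1545     0.1876     1.9426]
Δx = (I − A)⁻¹ Δd with Δd having +40 in the Apparel component and 0 elsewhere.
So Δx_L = L_LA · (+40), where L_LA = adj(I−A)_LA / det(I−A) = 0.1700 / 0.2265.
Δx_L = 0.1700 × (+40) / 0.2265 = 6.80 / 0.2265 ≈ 30.02.

Δx_L = 30.02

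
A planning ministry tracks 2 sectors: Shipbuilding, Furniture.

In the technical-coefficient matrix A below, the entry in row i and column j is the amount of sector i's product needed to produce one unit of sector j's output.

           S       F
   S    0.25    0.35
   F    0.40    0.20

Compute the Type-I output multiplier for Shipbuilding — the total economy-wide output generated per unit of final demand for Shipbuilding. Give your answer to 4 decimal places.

I − A =
  [   0.75    -0.35]
  [  -0.40     0.80]
det(I−A) = (0.75)(0.80) − (-0.35)(-0.40) = 0.4600
adj(I−A) = [[0.80, 0.35], [0.40, 0.75]]
(I − A)⁻¹ = adj(I−A) / det(I−A) ≈
  [   1.73913     0.76087]
  [   0.86957     1.63043]
The output multiplier for sector j is the column-j sum of the Leontief inverse (I − A)⁻¹ = adj(I−A) / det(I−A).
Column S of adj(I−A): (0.80, 0.40); det(I−A) = 0.4600.
m_S = (0.80 + 0.40) / 0.4600 = 1.20 / 0.4600 ≈ 2.6087.

m_S = 2.6087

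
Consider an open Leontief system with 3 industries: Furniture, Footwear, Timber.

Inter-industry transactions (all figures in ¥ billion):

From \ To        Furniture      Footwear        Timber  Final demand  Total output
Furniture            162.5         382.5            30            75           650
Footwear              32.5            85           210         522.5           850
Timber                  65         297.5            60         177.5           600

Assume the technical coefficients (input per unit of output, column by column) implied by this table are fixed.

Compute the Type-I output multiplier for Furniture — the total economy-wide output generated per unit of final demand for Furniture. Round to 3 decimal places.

Technical coefficients a_ij = z_ij / X_j:
  a_11 = 162.5/650 = 0.25, a_21 = 32.5/650 = 0.05, a_31 = 65/650 = 0.10
  a_12 = 382.5/850 = 0.45, a_22 = 85/850 = 0.10, a_32 = 297.5/850 = 0.35
  a_13 = 30/600 = 0.05, a_23 = 210/600 = 0.35, a_33 = 60/600 = 0.10
I − A =
  [   0.75    -0.45    -0.05]
  [  -0.05     0.90    -0.35]
  [  -0.10    -0.35     0.90]
Cofactors of I−A, C_ij = (−1)^(i+j)·(minor ij) (rows/columns in the sector order above):
  C_11 = (0.90)(0.90) − (-0.35)(-0.35) = 0.6875
  C_12 = −[(-0.05)(0.90) − (-0.35)(-0.10)] = 0.0800
  C_13 = (-0.05)(-0.35) − (0.90)(-0.10) = 0.1075
  C_21 = −[(-0.45)(0.90) − (-0.05)(-0.35)] = 0.4225
  C_22 = (0.75)(0.90) − (-0.05)(-0.10) = 0.6700
  C_23 = −[(0.75)(-0.35) − (-0.45)(-0.10)] = 0.3075
  C_31 = (-0.45)(-0.35) − (-0.05)(0.90) = 0.2025
  C_32 = −[(0.75)(-0.35) − (-0.05)(-0.05)] = 0.2650
  C_33 = (0.75)(0.90) − (-0.45)(-0.05) = 0.6525
det(I−A) = Σ_j (I−A)_1j·C_1j = (0.75)(0.6875) + (-0.45)(0.0800) + (-0.05)(0.1075) = 0.47425
adj(I−A) = Cᵀ =
  [ 0.6875   0.4225   0.2025]
  [ 0.0800   0.6700   0.2650]
  [ 0.1075   0.3075   0.6525]
(I − A)⁻¹ = adj(I−A) / det(I−A) ≈
  [   1.4497     0.8909     0.4270]
  [   0.1687     1.4128     0.5588]
  [   0.2267     0.6484     1.3759]
The output multiplier for sector j is the column-j sum of the Leontief inverse (I − A)⁻¹ = adj(I−A) / det(I−A).
Column 1 of adj(I−A): (0.6875, 0.0800, 0.1075); det(I−A) = 0.47425.
m_1 = (0.6875 + 0.0800 + 0.1075) / 0.47425 = 0.875 / 0.47425 ≈ 1.845.

m_1 = 1.845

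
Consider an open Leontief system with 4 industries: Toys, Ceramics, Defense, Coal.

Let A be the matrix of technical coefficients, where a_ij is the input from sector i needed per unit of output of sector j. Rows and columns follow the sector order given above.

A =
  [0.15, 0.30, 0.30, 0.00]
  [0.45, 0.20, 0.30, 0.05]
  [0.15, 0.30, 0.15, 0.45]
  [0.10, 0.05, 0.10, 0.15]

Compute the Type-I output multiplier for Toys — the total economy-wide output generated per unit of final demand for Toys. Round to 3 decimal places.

I − A =
  [   0.85    -0.30    -0.30     0.00]
  [  -0.45     0.80    -0.30    -0.05]
  [  -0.15    -0.30     0.85    -0.45]
  [  -0.10    -0.05    -0.10     0.85]
Compute the cofactors C_ij = (−1)^(i+j)·(3×3 minor ij) of I−A; the adjugate is their transpose:
adj(I−A) = Cᵀ =
  [ 0.455125   0.286500   0.281250   0.165750]
  [ 0.361625   0.524125   0.337250   0.209375]
  [ 0.264000   0.287625   0.459625   0.260250]
  [ 0.105875   0.098375   0.107000   0.296750]
det(I−A) = Σ_j (I−A)_1j·C_1j = (0.85)(0.455125) + (-0.30)(0.361625) + (-0.30)(0.264000) + (0.00)(0.105875) = 0.19916875
(I − A)⁻¹ = adj(I−A) / det(I−A) ≈
  [   2.2851     1.4385     1.4121     0.8322]
  [   1.8157     2.6316     1.6933     1.0512]
  [   1.3255     1.4441     2.3077     1.3067]
  [   0.5316     0.4939     0.5372     1.4899]
The output multiplier for sector j is the column-j sum of the Leontief inverse (I − A)⁻¹ = adj(I−A) / det(I−A).
Column 1 of adj(I−A): (0.455125, 0.361625, 0.264000, 0.105875); det(I−A) = 0.19916875.
m_1 = (0.455125 + 0.361625 + 0.264000 + 0.105875) / 0.19916875 = 1.186625 / 0.19916875 ≈ 5.958.

m_1 = 5.958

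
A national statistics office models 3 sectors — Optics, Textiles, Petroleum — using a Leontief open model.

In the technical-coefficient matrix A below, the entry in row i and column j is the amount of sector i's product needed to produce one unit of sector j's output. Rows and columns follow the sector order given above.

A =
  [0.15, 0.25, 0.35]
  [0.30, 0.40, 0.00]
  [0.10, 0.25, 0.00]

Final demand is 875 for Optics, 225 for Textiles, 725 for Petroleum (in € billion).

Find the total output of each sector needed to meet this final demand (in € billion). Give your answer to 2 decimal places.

x_O = 1942.46, x_T = 1346.23, x_P = 1255.80

I − A =
  [   0.85    -0.25    -0.35]
  [  -0.30     0.60     0.00]
  [  -0.10    -0.25     1.00]
Cofactors of I−A, C_ij = (−1)^(i+j)·(minor ij) (rows/columns in the sector order above):
  C_11 = (0.60)(1.00) − (0.00)(-0.25) = 0.6000
  C_12 = −[(-0.30)(1.00) − (0.00)(-0.10)] = 0.3000
  C_13 = (-0.30)(-0.25) − (0.60)(-0.10) = 0.1350
  C_21 = −[(-0.25)(1.00) − (-0.35)(-0.25)] = 0.3375
  C_22 = (0.85)(1.00) − (-0.35)(-0.10) = 0.8150
  C_23 = −[(0.85)(-0.25) − (-0.25)(-0.10)] = 0.2375
  C_31 = (-0.25)(0.00) − (-0.35)(0.60) = 0.2100
  C_32 = −[(0.85)(0.00) − (-0.35)(-0.30)] = 0.1050
  C_33 = (0.85)(0.60) − (-0.25)(-0.30) = 0.4350
det(I−A) = Σ_j (I−A)_1j·C_1j = (0.85)(0.6000) + (-0.25)(0.3000) + (-0.35)(0.1350) = 0.38775
adj(I−A) = Cᵀ =
  [ 0.6000   0.3375   0.2100]
  [ 0.3000   0.8150   0.1050]
  [ 0.1350   0.2375   0.4350]
(I − A)⁻¹ = adj(I−A) / det(I−A) ≈
  [   1.5474     0.8704     0.5416]
  [   0.7737     2.1019     0.2708]
  [   0.3482     0.6125     1.1219]
x = (I − A)⁻¹ d = adj(I−A)·d / det(I−A), with det(I−A) = 0.38775:
  x_O = (0.6000·875 + 0.3375·225 + 0.2100·725) / 0.38775 = 753.1875 / 0.38775 ≈ 1942.46
  x_T = (0.3000·875 + 0.8150·225 + 0.1050·725) / 0.38775 = 522.00 / 0.38775 ≈ 1346.23
  x_P = (0.1350·875 + 0.2375·225 + 0.4350·725) / 0.38775 = 486.9375 / 0.38775 ≈ 1255.80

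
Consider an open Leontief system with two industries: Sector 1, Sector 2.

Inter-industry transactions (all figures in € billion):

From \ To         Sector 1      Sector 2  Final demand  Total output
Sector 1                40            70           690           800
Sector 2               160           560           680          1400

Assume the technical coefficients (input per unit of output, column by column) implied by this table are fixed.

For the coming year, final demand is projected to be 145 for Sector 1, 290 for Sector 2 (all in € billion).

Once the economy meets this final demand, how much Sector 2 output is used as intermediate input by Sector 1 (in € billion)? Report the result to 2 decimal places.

z_21 = 36.25

Technical coefficients a_ij = z_ij / X_j:
  a_11 = 40/800 = 0.05, a_21 = 160/800 = 0.20
  a_12 = 70/1400 = 0.05, a_22 = 560/1400 = 0.40
I − A =
  [   0.95    -0.05]
  [  -0.20     0.60]
det(I−A) = (0.95)(0.60) − (-0.05)(-0.20) = 0.5600
adj(I−A) = [[0.60, 0.05], [0.20, 0.95]]
(I − A)⁻¹ = adj(I−A) / det(I−A) ≈
  [   1.0714     0.0893]
  [   0.3571     1.6964]
First solve x = (I − A)⁻¹ d = adj(I−A)·d / det(I−A); in particular x_1 = (0.60·145 + 0.05·290) / 0.5600 = 101.50 / 0.5600 = 181.2500.
Intermediate flow from 2 to 1: z_21 = a_21 · x_1 = 0.20 × 101.50 / 0.5600 = 20.30 / 0.5600 = 36.25.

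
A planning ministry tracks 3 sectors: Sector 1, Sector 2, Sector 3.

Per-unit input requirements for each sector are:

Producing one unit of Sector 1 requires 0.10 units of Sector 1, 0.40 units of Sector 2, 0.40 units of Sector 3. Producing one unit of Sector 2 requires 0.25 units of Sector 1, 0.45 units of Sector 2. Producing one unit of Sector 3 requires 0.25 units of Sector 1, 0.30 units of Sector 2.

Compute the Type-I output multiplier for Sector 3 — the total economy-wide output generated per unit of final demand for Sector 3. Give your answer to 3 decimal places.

I − A =
  [   0.90    -0.25    -0.25]
  [  -0.40     0.55    -0.30]
  [  -0.40     0.00     1.00]
Cofactors of I−A, C_ij = (−1)^(i+j)·(minor ij) (rows/columns in the sector order above):
  C_11 = (0.55)(1.00) − (-0.30)(0.00) = 0.5500
  C_12 = −[(-0.40)(1.00) − (-0.30)(-0.40)] = 0.5200
  C_13 = (-0.40)(0.00) − (0.55)(-0.40) = 0.2200
  C_21 = −[(-0.25)(1.00) − (-0.25)(0.00)] = 0.2500
  C_22 = (0.90)(1.00) − (-0.25)(-0.40) = 0.8000
  C_23 = −[(0.90)(0.00) − (-0.25)(-0.40)] = 0.1000
  C_31 = (-0.25)(-0.30) − (-0.25)(0.55) = 0.2125
  C_32 = −[(0.90)(-0.30) − (-0.25)(-0.40)] = 0.3700
  C_33 = (0.90)(0.55) − (-0.25)(-0.40) = 0.3950
det(I−A) = Σ_j (I−A)_1j·C_1j = (0.90)(0.5500) + (-0.25)(0.5200) + (-0.25)(0.2200) = 0.3100
adj(I−A) = Cᵀ =
  [ 0.5500   0.2500   0.2125]
  [ 0.5200   0.8000   0.3700]
  [ 0.2200   0.1000   0.3950]
(I − A)⁻¹ = adj(I−A) / det(I−A) ≈
  [   1.7742     0.8065     0.6855]
  [   1.6774     2.5806     1.1935]
  [   0.7097     0.3226     1.2742]
The output multiplier for sector j is the column-j sum of the Leontief inverse (I − A)⁻¹ = adj(I−A) / det(I−A).
Column 3 of adj(I−A): (0.2125, 0.3700, 0.3950); det(I−A) = 0.3100.
m_3 = (0.2125 + 0.3700 + 0.3950) / 0.3100 = 0.9775 / 0.3100 ≈ 3.153.

m_3 = 3.153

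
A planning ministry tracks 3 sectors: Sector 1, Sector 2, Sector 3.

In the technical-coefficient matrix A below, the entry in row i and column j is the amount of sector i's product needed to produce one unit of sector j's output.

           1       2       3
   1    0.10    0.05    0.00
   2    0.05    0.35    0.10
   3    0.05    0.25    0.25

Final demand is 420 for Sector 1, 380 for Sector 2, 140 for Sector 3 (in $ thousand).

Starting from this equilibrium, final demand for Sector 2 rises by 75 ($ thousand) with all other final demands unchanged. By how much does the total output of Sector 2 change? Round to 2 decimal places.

Δx_2 = 122.25

I − A =
  [   0.90    -0.05     0.00]
  [  -0.05     0.65    -0.10]
  [  -0.05    -0.25     0.75]
Cofactors of I−A, C_ij = (−1)^(i+j)·(minor ij) (rows/columns in the sector order above):
  C_11 = (0.65)(0.75) − (-0.10)(-0.25) = 0.4625
  C_12 = −[(-0.05)(0.75) − (-0.10)(-0.05)] = 0.0425
  C_13 = (-0.05)(-0.25) − (0.65)(-0.05) = 0.0450
  C_21 = −[(-0.05)(0.75) − (0.00)(-0.25)] = 0.0375
  C_22 = (0.90)(0.75) − (0.00)(-0.05) = 0.6750
  C_23 = −[(0.90)(-0.25) − (-0.05)(-0.05)] = 0.2275
  C_31 = (-0.05)(-0.10) − (0.00)(0.65) = 0.0050
  C_32 = −[(0.90)(-0.10) − (0.00)(-0.05)] = 0.0900
  C_33 = (0.90)(0.65) − (-0.05)(-0.05) = 0.5825
det(I−A) = Σ_j (I−A)_1j·C_1j = (0.90)(0.4625) + (-0.05)(0.0425) + (0.00)(0.0450) = 0.414125
adj(I−A) = Cᵀ =
  [ 0.4625   0.0375   0.0050]
  [ 0.0425   0.6750   0.0900]
  [ 0.0450   0.2275   0.5825]
(I − A)⁻¹ = adj(I−A) / det(I−A) ≈
  [   1.1168     0.0906     0.0121]
  [   0.1026     1.6299     0.2173]
  [   0.1087     0.5494     1.4066]
Δx = (I − A)⁻¹ Δd with Δd having +75 in the Sector 2 component and 0 elsewhere.
So Δx_2 = L_22 · (+75), where L_22 = adj(I−A)_22 / det(I−A) = 0.6750 / 0.414125.
Δx_2 = 0.6750 × (+75) / 0.414125 = 50.625 / 0.414125 ≈ 122.25.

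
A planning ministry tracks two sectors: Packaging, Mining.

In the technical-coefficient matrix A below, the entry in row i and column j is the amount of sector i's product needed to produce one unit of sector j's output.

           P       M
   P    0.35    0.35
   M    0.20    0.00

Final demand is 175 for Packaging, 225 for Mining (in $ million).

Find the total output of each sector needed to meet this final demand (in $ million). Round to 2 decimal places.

x_P = 437.50, x_M = 312.50

I − A =
  [   0.65    -0.35]
  [  -0.20     1.00]
det(I−A) = (0.65)(1.00) − (-0.35)(-0.20) = 0.5800
adj(I−A) = [[1.00, 0.35], [0.20, 0.65]]
(I − A)⁻¹ = adj(I−A) / det(I−A) ≈
  [   1.7241     0.6034]
  [   0.3448     1.1207]
x = (I − A)⁻¹ d = adj(I−A)·d / det(I−A), with det(I−A) = 0.5800:
  x_P = (1.00·175 + 0.35·225) / 0.5800 = 253.75 / 0.5800 = 437.50
  x_M = (0.20·175 + 0.65·225) / 0.5800 = 181.25 / 0.5800 = 312.50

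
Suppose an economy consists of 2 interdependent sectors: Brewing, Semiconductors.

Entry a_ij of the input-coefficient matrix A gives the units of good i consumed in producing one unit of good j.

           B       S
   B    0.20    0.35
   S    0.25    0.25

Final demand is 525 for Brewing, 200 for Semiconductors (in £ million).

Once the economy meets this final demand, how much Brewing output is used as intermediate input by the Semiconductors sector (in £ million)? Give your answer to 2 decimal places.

z_BS = 198.90

I − A =
  [   0.80    -0.35]
  [  -0.25     0.75]
det(I−A) = (0.80)(0.75) − (-0.35)(-0.25) = 0.5125
adj(I−A) = [[0.75, 0.35], [0.25, 0.80]]
(I − A)⁻¹ = adj(I−A) / det(I−A) ≈
  [   1.4634     0.6829]
  [   0.4878     1.5610]
First solve x = (I − A)⁻¹ d = adj(I−A)·d / det(I−A); in particular x_S = (0.25·525 + 0.80·200) / 0.5125 = 291.25 / 0.5125 ≈ 568.2927.
Intermediate flow from B to S: z_BS = a_BS · x_S = 0.35 × 291.25 / 0.5125 = 101.9375 / 0.5125 ≈ 198.90.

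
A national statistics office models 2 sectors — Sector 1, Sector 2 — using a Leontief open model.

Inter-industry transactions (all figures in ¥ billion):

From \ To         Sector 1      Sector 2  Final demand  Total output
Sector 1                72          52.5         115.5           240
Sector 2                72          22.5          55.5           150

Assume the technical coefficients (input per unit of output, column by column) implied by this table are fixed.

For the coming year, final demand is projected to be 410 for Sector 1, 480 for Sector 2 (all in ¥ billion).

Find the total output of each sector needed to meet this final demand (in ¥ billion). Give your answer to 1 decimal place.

x_1 = 1054.1, x_2 = 936.7

Technical coefficients a_ij = z_ij / X_j:
  a_11 = 72/240 = 0.30, a_21 = 72/240 = 0.30
  a_12 = 52.5/150 = 0.35, a_22 = 22.5/150 = 0.15
I − A =
  [   0.70    -0.35]
  [  -0.30     0.85]
det(I−A) = (0.70)(0.85) − (-0.35)(-0.30) = 0.4900
adj(I−A) = [[0.85, 0.35], [0.30, 0.70]]
(I − A)⁻¹ = adj(I−A) / det(I−A) ≈
  [   1.7347     0.7143]
  [   0.6122     1.4286]
x = (I − A)⁻¹ d = adj(I−A)·d / det(I−A), with det(I−A) = 0.4900:
  x_1 = (0.85·410 + 0.35·480) / 0.4900 = 516.50 / 0.4900 ≈ 1054.1
  x_2 = (0.30·410 + 0.70·480) / 0.4900 = 459.00 / 0.4900 ≈ 936.7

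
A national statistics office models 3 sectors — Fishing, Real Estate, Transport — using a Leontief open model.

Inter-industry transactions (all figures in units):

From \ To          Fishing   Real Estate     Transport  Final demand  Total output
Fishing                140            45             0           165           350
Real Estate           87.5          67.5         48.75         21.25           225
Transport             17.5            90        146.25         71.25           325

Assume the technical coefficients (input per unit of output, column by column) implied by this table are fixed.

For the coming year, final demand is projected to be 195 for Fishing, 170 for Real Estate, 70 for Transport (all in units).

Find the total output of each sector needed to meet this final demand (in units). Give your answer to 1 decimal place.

Technical coefficients a_ij = z_ij / X_j:
  a_FF = 140/350 = 0.40, a_RF = 87.5/350 = 0.25, a_TF = 17.5/350 = 0.05
  a_FR = 45/225 = 0.20, a_RR = 67.5/225 = 0.30, a_TR = 90/225 = 0.40
  a_FT = 0/325 = 0.00, a_RT = 48.75/325 = 0.15, a_TT = 146.25/325 = 0.45
I − A =
  [   0.60    -0.20     0.00]
  [  -0.25     0.70    -0.15]
  [  -0.05    -0.40     0.55]
Cofactors of I−A, C_ij = (−1)^(i+j)·(minor ij) (rows/columns in the sector order above):
  C_11 = (0.70)(0.55) − (-0.15)(-0.40) = 0.3250
  C_12 = −[(-0.25)(0.55) − (-0.15)(-0.05)] = 0.1450
  C_13 = (-0.25)(-0.40) − (0.70)(-0.05) = 0.1350
  C_21 = −[(-0.20)(0.55) − (0.00)(-0.40)] = 0.1100
  C_22 = (0.60)(0.55) − (0.00)(-0.05) = 0.3300
  C_23 = −[(0.60)(-0.40) − (-0.20)(-0.05)] = 0.2500
  C_31 = (-0.20)(-0.15) − (0.00)(0.70) = 0.0300
  C_32 = −[(0.60)(-0.15) − (0.00)(-0.25)] = 0.0900
  C_33 = (0.60)(0.70) − (-0.20)(-0.25) = 0.3700
det(I−A) = Σ_j (I−A)_1j·C_1j = (0.60)(0.3250) + (-0.20)(0.1450) + (0.00)(0.1350) = 0.1660
adj(I−A) = Cᵀ =
  [ 0.3250   0.1100   0.0300]
  [ 0.1450   0.3300   0.0900]
  [ 0.1350   0.2500   0.3700]
(I − A)⁻¹ = adj(I−A) / det(I−A) ≈
  [   1.9578     0.6627     0.1807]
  [   0.8735     1.9880     0.5422]
  [   0.8133     1.5060     2.2289]
x = (I − A)⁻¹ d = adj(I−A)·d / det(I−A), with det(I−A) = 0.1660:
  x_F = (0.3250·195 + 0.1100·170 + 0.0300·70) / 0.1660 = 84.175 / 0.1660 ≈ 507.1
  x_R = (0.1450·195 + 0.3300·170 + 0.0900·70) / 0.1660 = 90.675 / 0.1660 ≈ 546.2
  x_T = (0.1350·195 + 0.2500·170 + 0.3700·70) / 0.1660 = 94.725 / 0.1660 ≈ 570.6

x_F = 507.1, x_R = 546.2, x_T = 570.6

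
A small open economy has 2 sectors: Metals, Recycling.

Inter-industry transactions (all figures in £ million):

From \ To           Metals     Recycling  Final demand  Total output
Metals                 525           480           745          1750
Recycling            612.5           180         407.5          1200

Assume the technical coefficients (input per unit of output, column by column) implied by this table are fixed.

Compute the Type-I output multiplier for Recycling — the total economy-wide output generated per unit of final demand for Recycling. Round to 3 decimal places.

Technical coefficients a_ij = z_ij / X_j:
  a_11 = 525/1750 = 0.30, a_21 = 612.5/1750 = 0.35
  a_12 = 480/1200 = 0.40, a_22 = 180/1200 = 0.15
I − A =
  [   0.70    -0.40]
  [  -0.35     0.85]
det(I−A) = (0.70)(0.85) − (-0.40)(-0.35) = 0.4550
adj(I−A) = [[0.85, 0.40], [0.35, 0.70]]
(I − A)⁻¹ = adj(I−A) / det(I−A) ≈
  [   1.8681     0.8791]
  [   0.7692     1.5385]
The output multiplier for sector j is the column-j sum of the Leontief inverse (I − A)⁻¹ = adj(I−A) / det(I−A).
Column 2 of adj(I−A): (0.40, 0.70); det(I−A) = 0.4550.
m_2 = (0.40 + 0.70) / 0.4550 = 1.10 / 0.4550 ≈ 2.418.

m_2 = 2.418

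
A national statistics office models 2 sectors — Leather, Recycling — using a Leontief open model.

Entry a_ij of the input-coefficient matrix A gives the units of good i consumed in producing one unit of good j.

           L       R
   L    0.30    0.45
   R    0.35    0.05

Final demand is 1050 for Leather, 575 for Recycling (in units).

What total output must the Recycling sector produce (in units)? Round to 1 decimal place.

I − A =
  [   0.70    -0.45]
  [  -0.35     0.95]
det(I−A) = (0.70)(0.95) − (-0.45)(-0.35) = 0.5075
adj(I−A) = [[0.95, 0.45], [0.35, 0.70]]
(I − A)⁻¹ = adj(I−A) / det(I−A) ≈
  [   1.8719     0.8867]
  [   0.6897     1.3793]
x = (I − A)⁻¹ d = adj(I−A)·d / det(I−A), with det(I−A) = 0.5075:
  x_L = (0.95·1050 + 0.45·575) / 0.5075 = 1256.25 / 0.5075 ≈ 2475.4
  x_R = (0.35·1050 + 0.70·575) / 0.5075 = 770.00 / 0.5075 ≈ 1517.2

x_R = 1517.2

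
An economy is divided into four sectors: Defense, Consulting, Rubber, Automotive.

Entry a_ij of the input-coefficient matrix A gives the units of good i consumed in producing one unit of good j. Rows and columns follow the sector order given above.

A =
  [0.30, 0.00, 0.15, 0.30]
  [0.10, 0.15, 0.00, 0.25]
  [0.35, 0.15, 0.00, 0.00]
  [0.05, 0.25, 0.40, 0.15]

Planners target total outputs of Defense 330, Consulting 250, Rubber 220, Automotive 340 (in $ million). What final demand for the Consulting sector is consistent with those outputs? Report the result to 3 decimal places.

I − A =
  [   0.70     0.00    -0.15    -0.30]
  [  -0.10     0.85     0.00    -0.25]
  [  -0.35    -0.15     1.00     0.00]
  [  -0.05    -0.25    -0.40     0.85]
d = (I − A) x:
  d_D = (+0.70)·330 + (+0.00)·250 + (-0.15)·220 + (-0.30)·340 = 96.000
  d_C = (-0.10)·330 + (+0.85)·250 + (+0.00)·220 + (-0.25)·340 = 94.500
  d_R = (-0.35)·330 + (-0.15)·250 + (+1.00)·220 + (+0.00)·340 = 67.000
  d_A = (-0.05)·330 + (-0.25)·250 + (-0.40)·220 + (+0.85)·340 = 122.000

d_C = 94.500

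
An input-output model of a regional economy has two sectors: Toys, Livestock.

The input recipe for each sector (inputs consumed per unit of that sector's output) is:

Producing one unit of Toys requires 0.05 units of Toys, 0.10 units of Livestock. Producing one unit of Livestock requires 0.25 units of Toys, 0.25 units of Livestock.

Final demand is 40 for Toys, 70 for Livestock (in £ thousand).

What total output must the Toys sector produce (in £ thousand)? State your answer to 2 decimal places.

x_T = 69.09

I − A =
  [   0.95    -0.25]
  [  -0.10     0.75]
det(I−A) = (0.95)(0.75) − (-0.25)(-0.10) = 0.6875
adj(I−A) = [[0.75, 0.25], [0.10, 0.95]]
(I − A)⁻¹ = adj(I−A) / det(I−A) ≈
  [   1.0909     0.3636]
  [   0.1455     1.3818]
x = (I − A)⁻¹ d = adj(I−A)·d / det(I−A), with det(I−A) = 0.6875:
  x_T = (0.75·40 + 0.25·70) / 0.6875 = 47.50 / 0.6875 ≈ 69.09
  x_L = (0.10·40 + 0.95·70) / 0.6875 = 70.50 / 0.6875 ≈ 102.55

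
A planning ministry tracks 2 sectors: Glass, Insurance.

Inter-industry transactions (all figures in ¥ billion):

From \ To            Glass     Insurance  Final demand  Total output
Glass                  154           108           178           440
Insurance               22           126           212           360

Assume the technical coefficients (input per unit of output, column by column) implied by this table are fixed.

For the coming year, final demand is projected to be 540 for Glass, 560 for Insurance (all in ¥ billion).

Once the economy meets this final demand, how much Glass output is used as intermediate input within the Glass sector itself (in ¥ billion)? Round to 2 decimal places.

z_11 = 445.77

Technical coefficients a_ij = z_ij / X_j:
  a_11 = 154/440 = 0.35, a_21 = 22/440 = 0.05
  a_12 = 108/360 = 0.30, a_22 = 126/360 = 0.35
I − A =
  [   0.65    -0.30]
  [  -0.05     0.65]
det(I−A) = (0.65)(0.65) − (-0.30)(-0.05) = 0.4075
adj(I−A) = [[0.65, 0.30], [0.05, 0.65]]
(I − A)⁻¹ = adj(I−A) / det(I−A) ≈
  [   1.5951     0.7362]
  [   0.1227     1.5951]
First solve x = (I − A)⁻¹ d = adj(I−A)·d / det(I−A); in particular x_1 = (0.65·540 + 0.30·560) / 0.4075 = 519.00 / 0.4075 ≈ 1273.6196.
Intermediate flow from 1 to 1: z_11 = a_11 · x_1 = 0.35 × 519.00 / 0.4075 = 181.65 / 0.4075 ≈ 445.77.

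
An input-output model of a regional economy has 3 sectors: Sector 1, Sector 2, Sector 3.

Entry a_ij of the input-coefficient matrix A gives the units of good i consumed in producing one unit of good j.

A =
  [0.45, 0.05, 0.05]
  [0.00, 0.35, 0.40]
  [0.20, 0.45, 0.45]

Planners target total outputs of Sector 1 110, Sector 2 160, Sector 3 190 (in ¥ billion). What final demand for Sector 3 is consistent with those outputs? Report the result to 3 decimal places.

I − A =
  [   0.55    -0.05    -0.05]
  [   0.00     0.65    -0.40]
  [  -0.20    -0.45     0.55]
d = (I − A) x:
  d_1 = (+0.55)·110 + (-0.05)·160 + (-0.05)·190 = 43.000
  d_2 = (+0.00)·110 + (+0.65)·160 + (-0.40)·190 = 28.000
  d_3 = (-0.20)·110 + (-0.45)·160 + (+0.55)·190 = 10.500

d_3 = 10.500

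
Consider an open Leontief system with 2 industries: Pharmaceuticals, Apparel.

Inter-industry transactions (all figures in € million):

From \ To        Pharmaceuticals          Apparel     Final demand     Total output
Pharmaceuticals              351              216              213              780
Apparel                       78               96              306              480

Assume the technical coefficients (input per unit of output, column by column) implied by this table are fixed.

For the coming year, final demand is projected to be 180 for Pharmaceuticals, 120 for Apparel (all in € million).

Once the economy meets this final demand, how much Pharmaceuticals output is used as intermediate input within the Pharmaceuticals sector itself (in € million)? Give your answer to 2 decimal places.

z_11 = 225.57

Technical coefficients a_ij = z_ij / X_j:
  a_11 = 351/780 = 0.45, a_21 = 78/780 = 0.10
  a_12 = 216/480 = 0.45, a_22 = 96/480 = 0.20
I − A =
  [   0.55    -0.45]
  [  -0.10     0.80]
det(I−A) = (0.55)(0.80) − (-0.45)(-0.10) = 0.3950
adj(I−A) = [[0.80, 0.45], [0.10, 0.55]]
(I − A)⁻¹ = adj(I−A) / det(I−A) ≈
  [   2.0253     1.1392]
  [   0.2532     1.3924]
First solve x = (I − A)⁻¹ d = adj(I−A)·d / det(I−A); in particular x_1 = (0.80·180 + 0.45·120) / 0.3950 = 198.00 / 0.3950 ≈ 501.2658.
Intermediate flow from 1 to 1: z_11 = a_11 · x_1 = 0.45 × 198.00 / 0.3950 = 89.10 / 0.3950 ≈ 225.57.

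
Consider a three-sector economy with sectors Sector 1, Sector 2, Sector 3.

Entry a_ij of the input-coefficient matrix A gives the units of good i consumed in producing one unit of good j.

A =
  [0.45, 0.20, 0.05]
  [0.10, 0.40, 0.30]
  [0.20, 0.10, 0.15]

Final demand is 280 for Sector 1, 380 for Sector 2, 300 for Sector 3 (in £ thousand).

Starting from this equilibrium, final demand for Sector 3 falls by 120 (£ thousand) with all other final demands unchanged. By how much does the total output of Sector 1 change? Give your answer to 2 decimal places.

I − A =
  [   0.55    -0.20    -0.05]
  [  -0.10     0.60    -0.30]
  [  -0.20    -0.10     0.85]
Cofactors of I−A, C_ij = (−1)^(i+j)·(minor ij) (rows/columns in the sector order above):
  C_11 = (0.60)(0.85) − (-0.30)(-0.10) = 0.4800
  C_12 = −[(-0.10)(0.85) − (-0.30)(-0.20)] = 0.1450
  C_13 = (-0.10)(-0.10) − (0.60)(-0.20) = 0.1300
  C_21 = −[(-0.20)(0.85) − (-0.05)(-0.10)] = 0.1750
  C_22 = (0.55)(0.85) − (-0.05)(-0.20) = 0.4575
  C_23 = −[(0.55)(-0.10) − (-0.20)(-0.20)] = 0.0950
  C_31 = (-0.20)(-0.30) − (-0.05)(0.60) = 0.0900
  C_32 = −[(0.55)(-0.30) − (-0.05)(-0.10)] = 0.1700
  C_33 = (0.55)(0.60) − (-0.20)(-0.10) = 0.3100
det(I−A) = Σ_j (I−A)_1j·C_1j = (0.55)(0.4800) + (-0.20)(0.1450) + (-0.05)(0.1300) = 0.2285
adj(I−A) = Cᵀ =
  [ 0.4800   0.1750   0.0900]
  [ 0.1450   0.4575   0.1700]
  [ 0.1300   0.0950   0.3100]
(I − A)⁻¹ = adj(I−A) / det(I−A) ≈
  [   2.1007     0.7659     0.3939]
  [   0.6346     2.0022     0.7440]
  [   0.5689     0.4158     1.3567]
Δx = (I − A)⁻¹ Δd with Δd having -120 in the Sector 3 component and 0 elsewhere.
So Δx_1 = L_13 · (-120), where L_13 = adj(I−A)_13 / det(I−A) = 0.0900 / 0.2285.
Δx_1 = 0.0900 × (-120) / 0.2285 = -10.80 / 0.2285 ≈ -47.26.

Δx_1 = -47.26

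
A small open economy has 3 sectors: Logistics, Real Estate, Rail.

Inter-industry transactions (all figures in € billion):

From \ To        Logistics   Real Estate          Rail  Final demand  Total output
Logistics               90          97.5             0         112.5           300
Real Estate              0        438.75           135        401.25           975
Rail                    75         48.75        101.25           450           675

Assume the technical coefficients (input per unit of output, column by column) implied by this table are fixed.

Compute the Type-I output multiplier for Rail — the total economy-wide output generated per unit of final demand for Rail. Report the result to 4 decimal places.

Technical coefficients a_ij = z_ij / X_j:
  a_11 = 90/300 = 0.30, a_21 = 0/300 = 0.00, a_31 = 75/300 = 0.25
  a_12 = 97.5/975 = 0.10, a_22 = 438.75/975 = 0.45, a_32 = 48.75/975 = 0.05
  a_13 = 0/675 = 0.00, a_23 = 135/675 = 0.20, a_33 = 101.25/675 = 0.15
I − A =
  [   0.70    -0.10     0.00]
  [   0.00     0.55    -0.20]
  [  -0.25    -0.05     0.85]
Cofactors of I−A, C_ij = (−1)^(i+j)·(minor ij) (rows/columns in the sector order above):
  C_11 = (0.55)(0.85) − (-0.20)(-0.05) = 0.4575
  C_12 = −[(0.00)(0.85) − (-0.20)(-0.25)] = 0.0500
  C_13 = (0.00)(-0.05) − (0.55)(-0.25) = 0.1375
  C_21 = −[(-0.10)(0.85) − (0.00)(-0.05)] = 0.0850
  C_22 = (0.70)(0.85) − (0.00)(-0.25) = 0.5950
  C_23 = −[(0.70)(-0.05) − (-0.10)(-0.25)] = 0.0600
  C_31 = (-0.10)(-0.20) − (0.00)(0.55) = 0.0200
  C_32 = −[(0.70)(-0.20) − (0.00)(0.00)] = 0.1400
  C_33 = (0.70)(0.55) − (-0.10)(0.00) = 0.3850
det(I−A) = Σ_j (I−A)_1j·C_1j = (0.70)(0.4575) + (-0.10)(0.0500) + (0.00)(0.1375) = 0.31525
adj(I−A) = Cᵀ =
  [ 0.4575   0.0850   0.0200]
  [ 0.0500   0.5950   0.1400]
  [ 0.1375   0.0600   0.3850]
(I − A)⁻¹ = adj(I−A) / det(I−A) ≈
  [   1.45123     0.26963     0.06344]
  [   0.15860     1.88739     0.44409]
  [   0.43616     0.19033     1.22125]
The output multiplier for sector j is the column-j sum of the Leontief inverse (I − A)⁻¹ = adj(I−A) / det(I−A).
Column 3 of adj(I−A): (0.0200, 0.1400, 0.3850); det(I−A) = 0.31525.
m_3 = (0.0200 + 0.1400 + 0.3850) / 0.31525 = 0.545 / 0.31525 ≈ 1.7288.

m_3 = 1.7288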